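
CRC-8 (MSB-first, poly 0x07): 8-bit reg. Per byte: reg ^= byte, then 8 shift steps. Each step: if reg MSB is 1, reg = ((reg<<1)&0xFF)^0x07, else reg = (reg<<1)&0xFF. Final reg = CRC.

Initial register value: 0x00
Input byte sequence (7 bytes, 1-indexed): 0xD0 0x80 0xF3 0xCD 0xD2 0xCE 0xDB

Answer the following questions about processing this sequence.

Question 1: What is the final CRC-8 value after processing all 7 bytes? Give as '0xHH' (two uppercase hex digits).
Answer: 0xC6

Derivation:
After byte 1 (0xD0): reg=0x3E
After byte 2 (0x80): reg=0x33
After byte 3 (0xF3): reg=0x4E
After byte 4 (0xCD): reg=0x80
After byte 5 (0xD2): reg=0xB9
After byte 6 (0xCE): reg=0x42
After byte 7 (0xDB): reg=0xC6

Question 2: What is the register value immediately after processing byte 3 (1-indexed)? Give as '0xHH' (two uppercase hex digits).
Answer: 0x4E

Derivation:
After byte 1 (0xD0): reg=0x3E
After byte 2 (0x80): reg=0x33
After byte 3 (0xF3): reg=0x4E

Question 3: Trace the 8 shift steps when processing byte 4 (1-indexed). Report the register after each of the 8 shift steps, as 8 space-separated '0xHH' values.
Answer: 0x01 0x02 0x04 0x08 0x10 0x20 0x40 0x80

Derivation:
After byte 1 (0xD0): reg=0x3E
After byte 2 (0x80): reg=0x33
After byte 3 (0xF3): reg=0x4E
Register before byte 4: 0x4E
After XOR with byte 0xCD: 0x83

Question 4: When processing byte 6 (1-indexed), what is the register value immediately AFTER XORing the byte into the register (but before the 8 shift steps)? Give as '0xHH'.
Answer: 0x77

Derivation:
Register before byte 6: 0xB9
Byte 6: 0xCE
0xB9 XOR 0xCE = 0x77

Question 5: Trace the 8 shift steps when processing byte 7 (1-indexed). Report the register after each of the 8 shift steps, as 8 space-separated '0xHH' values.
Answer: 0x35 0x6A 0xD4 0xAF 0x59 0xB2 0x63 0xC6

Derivation:
After byte 1 (0xD0): reg=0x3E
After byte 2 (0x80): reg=0x33
After byte 3 (0xF3): reg=0x4E
After byte 4 (0xCD): reg=0x80
After byte 5 (0xD2): reg=0xB9
After byte 6 (0xCE): reg=0x42
Register before byte 7: 0x42
After XOR with byte 0xDB: 0x99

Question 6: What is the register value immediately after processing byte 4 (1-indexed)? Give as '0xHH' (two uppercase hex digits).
Answer: 0x80

Derivation:
After byte 1 (0xD0): reg=0x3E
After byte 2 (0x80): reg=0x33
After byte 3 (0xF3): reg=0x4E
After byte 4 (0xCD): reg=0x80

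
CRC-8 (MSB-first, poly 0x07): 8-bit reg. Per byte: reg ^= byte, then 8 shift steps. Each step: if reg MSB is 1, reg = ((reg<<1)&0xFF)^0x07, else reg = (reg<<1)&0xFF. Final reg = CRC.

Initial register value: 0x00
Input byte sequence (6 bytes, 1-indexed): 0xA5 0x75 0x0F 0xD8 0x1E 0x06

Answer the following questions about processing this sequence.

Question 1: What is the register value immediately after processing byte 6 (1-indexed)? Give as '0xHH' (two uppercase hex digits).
After byte 1 (0xA5): reg=0x72
After byte 2 (0x75): reg=0x15
After byte 3 (0x0F): reg=0x46
After byte 4 (0xD8): reg=0xD3
After byte 5 (0x1E): reg=0x6D
After byte 6 (0x06): reg=0x16

Answer: 0x16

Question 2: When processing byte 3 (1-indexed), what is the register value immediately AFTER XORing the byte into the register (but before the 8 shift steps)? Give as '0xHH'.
Register before byte 3: 0x15
Byte 3: 0x0F
0x15 XOR 0x0F = 0x1A

Answer: 0x1A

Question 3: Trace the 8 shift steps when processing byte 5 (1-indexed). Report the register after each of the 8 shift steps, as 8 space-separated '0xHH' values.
Answer: 0x9D 0x3D 0x7A 0xF4 0xEF 0xD9 0xB5 0x6D

Derivation:
After byte 1 (0xA5): reg=0x72
After byte 2 (0x75): reg=0x15
After byte 3 (0x0F): reg=0x46
After byte 4 (0xD8): reg=0xD3
Register before byte 5: 0xD3
After XOR with byte 0x1E: 0xCD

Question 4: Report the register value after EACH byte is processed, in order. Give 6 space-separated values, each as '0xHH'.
0x72 0x15 0x46 0xD3 0x6D 0x16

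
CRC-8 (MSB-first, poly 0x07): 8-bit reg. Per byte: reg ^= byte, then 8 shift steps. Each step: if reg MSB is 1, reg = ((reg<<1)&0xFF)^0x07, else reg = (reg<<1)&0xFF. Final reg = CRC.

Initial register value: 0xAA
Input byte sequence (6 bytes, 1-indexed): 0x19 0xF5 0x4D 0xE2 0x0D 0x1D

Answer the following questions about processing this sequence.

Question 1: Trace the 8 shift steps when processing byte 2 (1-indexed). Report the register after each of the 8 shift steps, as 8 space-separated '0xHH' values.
After byte 1 (0x19): reg=0x10
Register before byte 2: 0x10
After XOR with byte 0xF5: 0xE5

Answer: 0xCD 0x9D 0x3D 0x7A 0xF4 0xEF 0xD9 0xB5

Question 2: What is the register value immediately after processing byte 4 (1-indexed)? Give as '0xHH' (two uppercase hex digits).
Answer: 0x1C

Derivation:
After byte 1 (0x19): reg=0x10
After byte 2 (0xF5): reg=0xB5
After byte 3 (0x4D): reg=0xE6
After byte 4 (0xE2): reg=0x1C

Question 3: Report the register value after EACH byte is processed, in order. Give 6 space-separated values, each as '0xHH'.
0x10 0xB5 0xE6 0x1C 0x77 0x11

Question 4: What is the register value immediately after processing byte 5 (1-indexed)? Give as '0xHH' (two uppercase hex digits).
Answer: 0x77

Derivation:
After byte 1 (0x19): reg=0x10
After byte 2 (0xF5): reg=0xB5
After byte 3 (0x4D): reg=0xE6
After byte 4 (0xE2): reg=0x1C
After byte 5 (0x0D): reg=0x77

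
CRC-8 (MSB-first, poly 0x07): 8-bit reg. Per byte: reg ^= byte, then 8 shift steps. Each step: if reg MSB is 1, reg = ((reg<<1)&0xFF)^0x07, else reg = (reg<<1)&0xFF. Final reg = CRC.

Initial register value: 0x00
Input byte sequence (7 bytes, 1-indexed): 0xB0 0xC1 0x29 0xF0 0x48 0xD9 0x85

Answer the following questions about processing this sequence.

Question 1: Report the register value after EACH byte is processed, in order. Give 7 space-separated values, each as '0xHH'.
0x19 0x06 0xCD 0xB3 0xEF 0x82 0x15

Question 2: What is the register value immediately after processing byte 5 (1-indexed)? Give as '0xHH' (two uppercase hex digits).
After byte 1 (0xB0): reg=0x19
After byte 2 (0xC1): reg=0x06
After byte 3 (0x29): reg=0xCD
After byte 4 (0xF0): reg=0xB3
After byte 5 (0x48): reg=0xEF

Answer: 0xEF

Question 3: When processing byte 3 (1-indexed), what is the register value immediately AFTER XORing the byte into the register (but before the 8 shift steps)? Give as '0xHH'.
Register before byte 3: 0x06
Byte 3: 0x29
0x06 XOR 0x29 = 0x2F

Answer: 0x2F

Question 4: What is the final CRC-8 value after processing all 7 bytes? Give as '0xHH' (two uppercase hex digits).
Answer: 0x15

Derivation:
After byte 1 (0xB0): reg=0x19
After byte 2 (0xC1): reg=0x06
After byte 3 (0x29): reg=0xCD
After byte 4 (0xF0): reg=0xB3
After byte 5 (0x48): reg=0xEF
After byte 6 (0xD9): reg=0x82
After byte 7 (0x85): reg=0x15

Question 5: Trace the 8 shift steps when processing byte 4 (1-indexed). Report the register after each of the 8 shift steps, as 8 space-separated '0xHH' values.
Answer: 0x7A 0xF4 0xEF 0xD9 0xB5 0x6D 0xDA 0xB3

Derivation:
After byte 1 (0xB0): reg=0x19
After byte 2 (0xC1): reg=0x06
After byte 3 (0x29): reg=0xCD
Register before byte 4: 0xCD
After XOR with byte 0xF0: 0x3D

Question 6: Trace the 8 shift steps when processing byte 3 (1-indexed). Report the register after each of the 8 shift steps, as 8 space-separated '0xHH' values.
After byte 1 (0xB0): reg=0x19
After byte 2 (0xC1): reg=0x06
Register before byte 3: 0x06
After XOR with byte 0x29: 0x2F

Answer: 0x5E 0xBC 0x7F 0xFE 0xFB 0xF1 0xE5 0xCD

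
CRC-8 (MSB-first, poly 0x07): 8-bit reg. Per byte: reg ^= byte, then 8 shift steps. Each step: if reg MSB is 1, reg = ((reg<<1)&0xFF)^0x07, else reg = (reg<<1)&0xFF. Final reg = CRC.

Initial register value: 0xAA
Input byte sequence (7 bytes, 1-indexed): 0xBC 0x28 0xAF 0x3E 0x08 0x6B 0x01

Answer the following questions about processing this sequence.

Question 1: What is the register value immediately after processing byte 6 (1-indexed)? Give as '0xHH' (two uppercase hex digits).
After byte 1 (0xBC): reg=0x62
After byte 2 (0x28): reg=0xF1
After byte 3 (0xAF): reg=0x9D
After byte 4 (0x3E): reg=0x60
After byte 5 (0x08): reg=0x1F
After byte 6 (0x6B): reg=0x4B

Answer: 0x4B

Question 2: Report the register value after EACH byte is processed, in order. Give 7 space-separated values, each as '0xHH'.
0x62 0xF1 0x9D 0x60 0x1F 0x4B 0xF1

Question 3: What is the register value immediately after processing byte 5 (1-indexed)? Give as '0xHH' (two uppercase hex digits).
Answer: 0x1F

Derivation:
After byte 1 (0xBC): reg=0x62
After byte 2 (0x28): reg=0xF1
After byte 3 (0xAF): reg=0x9D
After byte 4 (0x3E): reg=0x60
After byte 5 (0x08): reg=0x1F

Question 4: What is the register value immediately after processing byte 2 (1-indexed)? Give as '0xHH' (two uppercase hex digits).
Answer: 0xF1

Derivation:
After byte 1 (0xBC): reg=0x62
After byte 2 (0x28): reg=0xF1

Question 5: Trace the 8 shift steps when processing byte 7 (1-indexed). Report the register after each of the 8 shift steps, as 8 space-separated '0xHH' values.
Answer: 0x94 0x2F 0x5E 0xBC 0x7F 0xFE 0xFB 0xF1

Derivation:
After byte 1 (0xBC): reg=0x62
After byte 2 (0x28): reg=0xF1
After byte 3 (0xAF): reg=0x9D
After byte 4 (0x3E): reg=0x60
After byte 5 (0x08): reg=0x1F
After byte 6 (0x6B): reg=0x4B
Register before byte 7: 0x4B
After XOR with byte 0x01: 0x4A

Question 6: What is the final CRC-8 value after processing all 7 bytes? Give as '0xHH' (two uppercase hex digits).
Answer: 0xF1

Derivation:
After byte 1 (0xBC): reg=0x62
After byte 2 (0x28): reg=0xF1
After byte 3 (0xAF): reg=0x9D
After byte 4 (0x3E): reg=0x60
After byte 5 (0x08): reg=0x1F
After byte 6 (0x6B): reg=0x4B
After byte 7 (0x01): reg=0xF1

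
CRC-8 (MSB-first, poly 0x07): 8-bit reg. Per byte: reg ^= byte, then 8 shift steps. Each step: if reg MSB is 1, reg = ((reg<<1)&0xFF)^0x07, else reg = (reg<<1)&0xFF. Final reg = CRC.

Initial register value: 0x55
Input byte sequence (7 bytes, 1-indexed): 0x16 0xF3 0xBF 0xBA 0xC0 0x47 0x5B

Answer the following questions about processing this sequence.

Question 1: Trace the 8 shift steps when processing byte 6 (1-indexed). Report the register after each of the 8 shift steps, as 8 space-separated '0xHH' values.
After byte 1 (0x16): reg=0xCE
After byte 2 (0xF3): reg=0xB3
After byte 3 (0xBF): reg=0x24
After byte 4 (0xBA): reg=0xD3
After byte 5 (0xC0): reg=0x79
Register before byte 6: 0x79
After XOR with byte 0x47: 0x3E

Answer: 0x7C 0xF8 0xF7 0xE9 0xD5 0xAD 0x5D 0xBA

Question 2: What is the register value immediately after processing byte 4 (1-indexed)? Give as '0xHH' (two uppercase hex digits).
Answer: 0xD3

Derivation:
After byte 1 (0x16): reg=0xCE
After byte 2 (0xF3): reg=0xB3
After byte 3 (0xBF): reg=0x24
After byte 4 (0xBA): reg=0xD3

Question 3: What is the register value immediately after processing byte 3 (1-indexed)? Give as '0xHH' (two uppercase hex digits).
Answer: 0x24

Derivation:
After byte 1 (0x16): reg=0xCE
After byte 2 (0xF3): reg=0xB3
After byte 3 (0xBF): reg=0x24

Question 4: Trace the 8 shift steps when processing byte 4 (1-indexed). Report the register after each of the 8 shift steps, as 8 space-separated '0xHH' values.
After byte 1 (0x16): reg=0xCE
After byte 2 (0xF3): reg=0xB3
After byte 3 (0xBF): reg=0x24
Register before byte 4: 0x24
After XOR with byte 0xBA: 0x9E

Answer: 0x3B 0x76 0xEC 0xDF 0xB9 0x75 0xEA 0xD3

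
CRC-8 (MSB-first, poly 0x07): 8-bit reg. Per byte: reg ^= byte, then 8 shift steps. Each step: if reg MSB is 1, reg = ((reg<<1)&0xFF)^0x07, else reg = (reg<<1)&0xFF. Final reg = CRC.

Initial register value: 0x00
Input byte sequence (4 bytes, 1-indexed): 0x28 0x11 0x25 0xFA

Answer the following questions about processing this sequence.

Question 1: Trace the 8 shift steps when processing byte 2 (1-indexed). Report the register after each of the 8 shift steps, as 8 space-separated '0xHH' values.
Answer: 0x95 0x2D 0x5A 0xB4 0x6F 0xDE 0xBB 0x71

Derivation:
After byte 1 (0x28): reg=0xD8
Register before byte 2: 0xD8
After XOR with byte 0x11: 0xC9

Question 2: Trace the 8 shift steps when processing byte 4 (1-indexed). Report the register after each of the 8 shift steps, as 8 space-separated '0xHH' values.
After byte 1 (0x28): reg=0xD8
After byte 2 (0x11): reg=0x71
After byte 3 (0x25): reg=0xAB
Register before byte 4: 0xAB
After XOR with byte 0xFA: 0x51

Answer: 0xA2 0x43 0x86 0x0B 0x16 0x2C 0x58 0xB0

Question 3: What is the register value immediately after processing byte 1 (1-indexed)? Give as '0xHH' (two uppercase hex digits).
After byte 1 (0x28): reg=0xD8

Answer: 0xD8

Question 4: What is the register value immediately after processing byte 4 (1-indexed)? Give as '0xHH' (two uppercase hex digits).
After byte 1 (0x28): reg=0xD8
After byte 2 (0x11): reg=0x71
After byte 3 (0x25): reg=0xAB
After byte 4 (0xFA): reg=0xB0

Answer: 0xB0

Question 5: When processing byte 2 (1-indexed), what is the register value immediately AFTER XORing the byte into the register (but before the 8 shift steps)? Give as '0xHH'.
Register before byte 2: 0xD8
Byte 2: 0x11
0xD8 XOR 0x11 = 0xC9

Answer: 0xC9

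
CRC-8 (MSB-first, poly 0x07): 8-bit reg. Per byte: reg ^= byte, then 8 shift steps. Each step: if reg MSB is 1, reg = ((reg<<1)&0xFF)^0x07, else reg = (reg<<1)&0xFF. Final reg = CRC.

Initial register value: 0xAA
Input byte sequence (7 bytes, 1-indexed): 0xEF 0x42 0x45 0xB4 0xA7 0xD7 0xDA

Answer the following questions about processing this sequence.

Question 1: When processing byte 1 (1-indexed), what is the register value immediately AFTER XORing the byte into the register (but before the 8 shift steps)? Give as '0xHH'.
Answer: 0x45

Derivation:
Register before byte 1: 0xAA
Byte 1: 0xEF
0xAA XOR 0xEF = 0x45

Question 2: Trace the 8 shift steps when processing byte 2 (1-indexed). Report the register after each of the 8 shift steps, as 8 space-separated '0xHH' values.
After byte 1 (0xEF): reg=0xDC
Register before byte 2: 0xDC
After XOR with byte 0x42: 0x9E

Answer: 0x3B 0x76 0xEC 0xDF 0xB9 0x75 0xEA 0xD3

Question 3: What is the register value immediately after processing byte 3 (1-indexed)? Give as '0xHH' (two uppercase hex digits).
Answer: 0xEB

Derivation:
After byte 1 (0xEF): reg=0xDC
After byte 2 (0x42): reg=0xD3
After byte 3 (0x45): reg=0xEB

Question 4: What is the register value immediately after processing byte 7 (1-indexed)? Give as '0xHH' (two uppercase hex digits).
After byte 1 (0xEF): reg=0xDC
After byte 2 (0x42): reg=0xD3
After byte 3 (0x45): reg=0xEB
After byte 4 (0xB4): reg=0x9A
After byte 5 (0xA7): reg=0xB3
After byte 6 (0xD7): reg=0x3B
After byte 7 (0xDA): reg=0xA9

Answer: 0xA9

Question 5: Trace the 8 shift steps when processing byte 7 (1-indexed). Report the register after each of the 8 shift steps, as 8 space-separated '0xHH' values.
Answer: 0xC5 0x8D 0x1D 0x3A 0x74 0xE8 0xD7 0xA9

Derivation:
After byte 1 (0xEF): reg=0xDC
After byte 2 (0x42): reg=0xD3
After byte 3 (0x45): reg=0xEB
After byte 4 (0xB4): reg=0x9A
After byte 5 (0xA7): reg=0xB3
After byte 6 (0xD7): reg=0x3B
Register before byte 7: 0x3B
After XOR with byte 0xDA: 0xE1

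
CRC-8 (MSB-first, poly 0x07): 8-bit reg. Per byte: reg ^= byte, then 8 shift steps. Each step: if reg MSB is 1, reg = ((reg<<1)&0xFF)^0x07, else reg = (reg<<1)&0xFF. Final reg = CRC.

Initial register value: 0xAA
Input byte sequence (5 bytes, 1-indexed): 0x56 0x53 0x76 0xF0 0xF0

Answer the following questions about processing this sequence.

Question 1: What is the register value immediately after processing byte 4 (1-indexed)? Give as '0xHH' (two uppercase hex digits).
After byte 1 (0x56): reg=0xFA
After byte 2 (0x53): reg=0x56
After byte 3 (0x76): reg=0xE0
After byte 4 (0xF0): reg=0x70

Answer: 0x70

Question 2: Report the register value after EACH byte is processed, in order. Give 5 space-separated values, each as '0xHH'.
0xFA 0x56 0xE0 0x70 0x89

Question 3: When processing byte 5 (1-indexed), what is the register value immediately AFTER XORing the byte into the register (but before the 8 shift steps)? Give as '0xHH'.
Answer: 0x80

Derivation:
Register before byte 5: 0x70
Byte 5: 0xF0
0x70 XOR 0xF0 = 0x80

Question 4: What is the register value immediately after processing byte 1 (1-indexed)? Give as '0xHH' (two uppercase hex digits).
After byte 1 (0x56): reg=0xFA

Answer: 0xFA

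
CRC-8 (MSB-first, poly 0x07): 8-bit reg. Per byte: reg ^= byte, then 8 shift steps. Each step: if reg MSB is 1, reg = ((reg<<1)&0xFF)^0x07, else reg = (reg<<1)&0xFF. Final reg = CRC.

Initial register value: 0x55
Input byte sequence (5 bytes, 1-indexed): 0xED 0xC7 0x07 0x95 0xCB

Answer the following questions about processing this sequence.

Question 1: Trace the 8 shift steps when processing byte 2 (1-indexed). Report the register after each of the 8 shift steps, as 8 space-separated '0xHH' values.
After byte 1 (0xED): reg=0x21
Register before byte 2: 0x21
After XOR with byte 0xC7: 0xE6

Answer: 0xCB 0x91 0x25 0x4A 0x94 0x2F 0x5E 0xBC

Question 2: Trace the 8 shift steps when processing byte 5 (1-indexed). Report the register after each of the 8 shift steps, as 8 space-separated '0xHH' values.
After byte 1 (0xED): reg=0x21
After byte 2 (0xC7): reg=0xBC
After byte 3 (0x07): reg=0x28
After byte 4 (0x95): reg=0x3A
Register before byte 5: 0x3A
After XOR with byte 0xCB: 0xF1

Answer: 0xE5 0xCD 0x9D 0x3D 0x7A 0xF4 0xEF 0xD9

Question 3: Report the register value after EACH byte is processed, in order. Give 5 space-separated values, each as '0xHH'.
0x21 0xBC 0x28 0x3A 0xD9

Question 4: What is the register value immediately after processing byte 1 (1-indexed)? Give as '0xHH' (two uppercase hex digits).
After byte 1 (0xED): reg=0x21

Answer: 0x21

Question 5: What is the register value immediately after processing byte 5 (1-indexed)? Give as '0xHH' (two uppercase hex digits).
After byte 1 (0xED): reg=0x21
After byte 2 (0xC7): reg=0xBC
After byte 3 (0x07): reg=0x28
After byte 4 (0x95): reg=0x3A
After byte 5 (0xCB): reg=0xD9

Answer: 0xD9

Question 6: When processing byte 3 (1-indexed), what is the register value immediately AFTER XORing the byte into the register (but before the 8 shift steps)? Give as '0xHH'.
Register before byte 3: 0xBC
Byte 3: 0x07
0xBC XOR 0x07 = 0xBB

Answer: 0xBB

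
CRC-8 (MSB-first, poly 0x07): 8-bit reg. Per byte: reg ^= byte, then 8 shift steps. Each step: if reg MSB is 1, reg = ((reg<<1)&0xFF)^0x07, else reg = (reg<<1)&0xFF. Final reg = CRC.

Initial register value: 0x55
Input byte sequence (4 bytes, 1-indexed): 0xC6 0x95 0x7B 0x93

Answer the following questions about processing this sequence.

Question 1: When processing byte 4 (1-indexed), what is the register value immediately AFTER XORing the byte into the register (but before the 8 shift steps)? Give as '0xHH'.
Answer: 0x41

Derivation:
Register before byte 4: 0xD2
Byte 4: 0x93
0xD2 XOR 0x93 = 0x41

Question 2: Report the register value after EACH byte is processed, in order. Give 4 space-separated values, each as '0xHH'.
0xF0 0x3C 0xD2 0xC0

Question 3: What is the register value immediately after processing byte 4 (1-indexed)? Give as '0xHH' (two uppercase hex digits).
After byte 1 (0xC6): reg=0xF0
After byte 2 (0x95): reg=0x3C
After byte 3 (0x7B): reg=0xD2
After byte 4 (0x93): reg=0xC0

Answer: 0xC0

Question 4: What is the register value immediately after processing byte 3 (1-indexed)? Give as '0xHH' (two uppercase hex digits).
After byte 1 (0xC6): reg=0xF0
After byte 2 (0x95): reg=0x3C
After byte 3 (0x7B): reg=0xD2

Answer: 0xD2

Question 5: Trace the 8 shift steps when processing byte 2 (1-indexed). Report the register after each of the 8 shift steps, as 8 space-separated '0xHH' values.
Answer: 0xCA 0x93 0x21 0x42 0x84 0x0F 0x1E 0x3C

Derivation:
After byte 1 (0xC6): reg=0xF0
Register before byte 2: 0xF0
After XOR with byte 0x95: 0x65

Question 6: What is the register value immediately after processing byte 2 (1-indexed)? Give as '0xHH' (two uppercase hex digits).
After byte 1 (0xC6): reg=0xF0
After byte 2 (0x95): reg=0x3C

Answer: 0x3C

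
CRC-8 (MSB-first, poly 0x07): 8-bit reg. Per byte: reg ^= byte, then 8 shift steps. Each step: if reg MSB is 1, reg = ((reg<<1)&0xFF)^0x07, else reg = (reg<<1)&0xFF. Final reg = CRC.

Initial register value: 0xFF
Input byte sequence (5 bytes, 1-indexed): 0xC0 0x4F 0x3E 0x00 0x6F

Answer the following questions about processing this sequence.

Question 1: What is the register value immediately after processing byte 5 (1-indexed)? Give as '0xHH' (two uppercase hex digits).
After byte 1 (0xC0): reg=0xBD
After byte 2 (0x4F): reg=0xD0
After byte 3 (0x3E): reg=0x84
After byte 4 (0x00): reg=0x95
After byte 5 (0x6F): reg=0xE8

Answer: 0xE8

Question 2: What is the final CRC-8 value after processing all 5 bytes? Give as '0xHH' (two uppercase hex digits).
After byte 1 (0xC0): reg=0xBD
After byte 2 (0x4F): reg=0xD0
After byte 3 (0x3E): reg=0x84
After byte 4 (0x00): reg=0x95
After byte 5 (0x6F): reg=0xE8

Answer: 0xE8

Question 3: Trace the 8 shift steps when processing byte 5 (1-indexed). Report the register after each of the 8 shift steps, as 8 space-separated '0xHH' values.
After byte 1 (0xC0): reg=0xBD
After byte 2 (0x4F): reg=0xD0
After byte 3 (0x3E): reg=0x84
After byte 4 (0x00): reg=0x95
Register before byte 5: 0x95
After XOR with byte 0x6F: 0xFA

Answer: 0xF3 0xE1 0xC5 0x8D 0x1D 0x3A 0x74 0xE8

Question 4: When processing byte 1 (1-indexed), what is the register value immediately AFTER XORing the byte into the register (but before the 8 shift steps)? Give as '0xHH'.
Answer: 0x3F

Derivation:
Register before byte 1: 0xFF
Byte 1: 0xC0
0xFF XOR 0xC0 = 0x3F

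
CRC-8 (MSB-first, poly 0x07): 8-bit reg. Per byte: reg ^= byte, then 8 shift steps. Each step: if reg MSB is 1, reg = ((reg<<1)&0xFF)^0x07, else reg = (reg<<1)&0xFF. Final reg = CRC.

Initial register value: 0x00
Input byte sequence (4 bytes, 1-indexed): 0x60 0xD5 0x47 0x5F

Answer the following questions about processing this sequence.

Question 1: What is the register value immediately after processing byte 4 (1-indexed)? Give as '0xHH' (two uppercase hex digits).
Answer: 0x10

Derivation:
After byte 1 (0x60): reg=0x27
After byte 2 (0xD5): reg=0xD0
After byte 3 (0x47): reg=0xEC
After byte 4 (0x5F): reg=0x10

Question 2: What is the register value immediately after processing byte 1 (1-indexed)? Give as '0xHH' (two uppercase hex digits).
After byte 1 (0x60): reg=0x27

Answer: 0x27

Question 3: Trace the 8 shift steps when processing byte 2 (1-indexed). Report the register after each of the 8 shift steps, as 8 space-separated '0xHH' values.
Answer: 0xE3 0xC1 0x85 0x0D 0x1A 0x34 0x68 0xD0

Derivation:
After byte 1 (0x60): reg=0x27
Register before byte 2: 0x27
After XOR with byte 0xD5: 0xF2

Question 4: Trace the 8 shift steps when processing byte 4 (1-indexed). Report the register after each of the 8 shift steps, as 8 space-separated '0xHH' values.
Answer: 0x61 0xC2 0x83 0x01 0x02 0x04 0x08 0x10

Derivation:
After byte 1 (0x60): reg=0x27
After byte 2 (0xD5): reg=0xD0
After byte 3 (0x47): reg=0xEC
Register before byte 4: 0xEC
After XOR with byte 0x5F: 0xB3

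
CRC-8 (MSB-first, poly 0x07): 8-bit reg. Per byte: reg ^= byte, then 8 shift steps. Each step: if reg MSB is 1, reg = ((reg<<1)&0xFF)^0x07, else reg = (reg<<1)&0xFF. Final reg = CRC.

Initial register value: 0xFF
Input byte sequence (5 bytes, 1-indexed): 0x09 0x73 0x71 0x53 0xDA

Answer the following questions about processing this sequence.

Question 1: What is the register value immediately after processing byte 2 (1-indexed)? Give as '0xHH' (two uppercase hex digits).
After byte 1 (0x09): reg=0xCC
After byte 2 (0x73): reg=0x34

Answer: 0x34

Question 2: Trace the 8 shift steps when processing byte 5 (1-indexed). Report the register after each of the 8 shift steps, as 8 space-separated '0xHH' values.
After byte 1 (0x09): reg=0xCC
After byte 2 (0x73): reg=0x34
After byte 3 (0x71): reg=0xDC
After byte 4 (0x53): reg=0xA4
Register before byte 5: 0xA4
After XOR with byte 0xDA: 0x7E

Answer: 0xFC 0xFF 0xF9 0xF5 0xED 0xDD 0xBD 0x7D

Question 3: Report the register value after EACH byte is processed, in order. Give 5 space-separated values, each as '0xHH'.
0xCC 0x34 0xDC 0xA4 0x7D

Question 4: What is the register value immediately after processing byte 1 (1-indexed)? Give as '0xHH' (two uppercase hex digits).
Answer: 0xCC

Derivation:
After byte 1 (0x09): reg=0xCC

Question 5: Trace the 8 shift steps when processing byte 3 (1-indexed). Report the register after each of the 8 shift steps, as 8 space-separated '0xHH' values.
Answer: 0x8A 0x13 0x26 0x4C 0x98 0x37 0x6E 0xDC

Derivation:
After byte 1 (0x09): reg=0xCC
After byte 2 (0x73): reg=0x34
Register before byte 3: 0x34
After XOR with byte 0x71: 0x45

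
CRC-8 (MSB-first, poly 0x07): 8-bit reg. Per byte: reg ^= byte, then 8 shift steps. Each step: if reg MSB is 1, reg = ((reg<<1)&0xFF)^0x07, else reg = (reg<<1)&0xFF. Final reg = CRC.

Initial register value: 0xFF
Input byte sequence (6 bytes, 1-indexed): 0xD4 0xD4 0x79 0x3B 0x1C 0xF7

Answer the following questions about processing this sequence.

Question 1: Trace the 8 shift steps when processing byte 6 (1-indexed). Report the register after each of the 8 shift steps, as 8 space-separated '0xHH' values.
Answer: 0xBB 0x71 0xE2 0xC3 0x81 0x05 0x0A 0x14

Derivation:
After byte 1 (0xD4): reg=0xD1
After byte 2 (0xD4): reg=0x1B
After byte 3 (0x79): reg=0x29
After byte 4 (0x3B): reg=0x7E
After byte 5 (0x1C): reg=0x29
Register before byte 6: 0x29
After XOR with byte 0xF7: 0xDE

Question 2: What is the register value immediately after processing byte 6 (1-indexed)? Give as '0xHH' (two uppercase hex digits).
Answer: 0x14

Derivation:
After byte 1 (0xD4): reg=0xD1
After byte 2 (0xD4): reg=0x1B
After byte 3 (0x79): reg=0x29
After byte 4 (0x3B): reg=0x7E
After byte 5 (0x1C): reg=0x29
After byte 6 (0xF7): reg=0x14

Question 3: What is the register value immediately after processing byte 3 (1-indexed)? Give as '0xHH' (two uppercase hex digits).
Answer: 0x29

Derivation:
After byte 1 (0xD4): reg=0xD1
After byte 2 (0xD4): reg=0x1B
After byte 3 (0x79): reg=0x29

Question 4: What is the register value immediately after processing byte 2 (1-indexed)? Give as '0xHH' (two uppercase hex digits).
Answer: 0x1B

Derivation:
After byte 1 (0xD4): reg=0xD1
After byte 2 (0xD4): reg=0x1B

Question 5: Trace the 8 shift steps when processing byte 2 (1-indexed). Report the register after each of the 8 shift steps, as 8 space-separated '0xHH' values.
Answer: 0x0A 0x14 0x28 0x50 0xA0 0x47 0x8E 0x1B

Derivation:
After byte 1 (0xD4): reg=0xD1
Register before byte 2: 0xD1
After XOR with byte 0xD4: 0x05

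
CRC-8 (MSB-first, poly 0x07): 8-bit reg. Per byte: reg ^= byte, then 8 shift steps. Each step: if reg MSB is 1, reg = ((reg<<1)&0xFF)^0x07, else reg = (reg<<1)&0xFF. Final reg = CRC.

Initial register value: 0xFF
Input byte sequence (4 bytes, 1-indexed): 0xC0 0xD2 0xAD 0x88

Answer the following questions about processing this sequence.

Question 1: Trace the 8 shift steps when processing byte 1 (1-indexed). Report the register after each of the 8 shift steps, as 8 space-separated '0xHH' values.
Register before byte 1: 0xFF
After XOR with byte 0xC0: 0x3F

Answer: 0x7E 0xFC 0xFF 0xF9 0xF5 0xED 0xDD 0xBD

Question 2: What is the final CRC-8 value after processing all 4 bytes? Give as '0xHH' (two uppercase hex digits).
Answer: 0xC2

Derivation:
After byte 1 (0xC0): reg=0xBD
After byte 2 (0xD2): reg=0x0A
After byte 3 (0xAD): reg=0x7C
After byte 4 (0x88): reg=0xC2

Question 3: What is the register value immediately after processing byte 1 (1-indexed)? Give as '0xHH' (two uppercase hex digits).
Answer: 0xBD

Derivation:
After byte 1 (0xC0): reg=0xBD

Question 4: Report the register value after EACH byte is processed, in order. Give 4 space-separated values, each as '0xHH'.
0xBD 0x0A 0x7C 0xC2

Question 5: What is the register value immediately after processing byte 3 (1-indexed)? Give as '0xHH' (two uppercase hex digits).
After byte 1 (0xC0): reg=0xBD
After byte 2 (0xD2): reg=0x0A
After byte 3 (0xAD): reg=0x7C

Answer: 0x7C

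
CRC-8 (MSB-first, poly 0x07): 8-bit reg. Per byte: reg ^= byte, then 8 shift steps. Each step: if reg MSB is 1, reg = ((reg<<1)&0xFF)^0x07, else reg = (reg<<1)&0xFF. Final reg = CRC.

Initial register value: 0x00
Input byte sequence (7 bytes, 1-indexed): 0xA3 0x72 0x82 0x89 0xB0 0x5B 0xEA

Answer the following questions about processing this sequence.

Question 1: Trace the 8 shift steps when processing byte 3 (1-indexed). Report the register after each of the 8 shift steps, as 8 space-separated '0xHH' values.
Answer: 0xFF 0xF9 0xF5 0xED 0xDD 0xBD 0x7D 0xFA

Derivation:
After byte 1 (0xA3): reg=0x60
After byte 2 (0x72): reg=0x7E
Register before byte 3: 0x7E
After XOR with byte 0x82: 0xFC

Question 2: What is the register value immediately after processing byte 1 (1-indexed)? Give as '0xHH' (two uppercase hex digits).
Answer: 0x60

Derivation:
After byte 1 (0xA3): reg=0x60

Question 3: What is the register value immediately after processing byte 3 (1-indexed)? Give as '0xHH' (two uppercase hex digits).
Answer: 0xFA

Derivation:
After byte 1 (0xA3): reg=0x60
After byte 2 (0x72): reg=0x7E
After byte 3 (0x82): reg=0xFA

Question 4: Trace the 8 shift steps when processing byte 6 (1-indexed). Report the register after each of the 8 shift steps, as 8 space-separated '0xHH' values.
Answer: 0xB9 0x75 0xEA 0xD3 0xA1 0x45 0x8A 0x13

Derivation:
After byte 1 (0xA3): reg=0x60
After byte 2 (0x72): reg=0x7E
After byte 3 (0x82): reg=0xFA
After byte 4 (0x89): reg=0x5E
After byte 5 (0xB0): reg=0x84
Register before byte 6: 0x84
After XOR with byte 0x5B: 0xDF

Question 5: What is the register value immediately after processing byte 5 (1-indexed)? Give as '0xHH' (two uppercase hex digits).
Answer: 0x84

Derivation:
After byte 1 (0xA3): reg=0x60
After byte 2 (0x72): reg=0x7E
After byte 3 (0x82): reg=0xFA
After byte 4 (0x89): reg=0x5E
After byte 5 (0xB0): reg=0x84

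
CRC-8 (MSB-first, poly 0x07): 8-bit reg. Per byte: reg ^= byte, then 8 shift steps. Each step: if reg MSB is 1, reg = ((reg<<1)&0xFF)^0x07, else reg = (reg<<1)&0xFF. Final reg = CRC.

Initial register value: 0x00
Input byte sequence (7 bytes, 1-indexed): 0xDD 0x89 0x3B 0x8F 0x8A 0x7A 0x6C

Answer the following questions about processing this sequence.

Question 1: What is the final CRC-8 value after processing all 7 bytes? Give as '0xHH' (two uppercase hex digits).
After byte 1 (0xDD): reg=0x1D
After byte 2 (0x89): reg=0xE5
After byte 3 (0x3B): reg=0x14
After byte 4 (0x8F): reg=0xC8
After byte 5 (0x8A): reg=0xC9
After byte 6 (0x7A): reg=0x10
After byte 7 (0x6C): reg=0x73

Answer: 0x73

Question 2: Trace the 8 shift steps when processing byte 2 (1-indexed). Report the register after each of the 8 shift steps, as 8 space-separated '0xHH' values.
Answer: 0x2F 0x5E 0xBC 0x7F 0xFE 0xFB 0xF1 0xE5

Derivation:
After byte 1 (0xDD): reg=0x1D
Register before byte 2: 0x1D
After XOR with byte 0x89: 0x94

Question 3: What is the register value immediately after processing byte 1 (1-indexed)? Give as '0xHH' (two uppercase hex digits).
Answer: 0x1D

Derivation:
After byte 1 (0xDD): reg=0x1D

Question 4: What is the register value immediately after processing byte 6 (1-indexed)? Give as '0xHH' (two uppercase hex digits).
After byte 1 (0xDD): reg=0x1D
After byte 2 (0x89): reg=0xE5
After byte 3 (0x3B): reg=0x14
After byte 4 (0x8F): reg=0xC8
After byte 5 (0x8A): reg=0xC9
After byte 6 (0x7A): reg=0x10

Answer: 0x10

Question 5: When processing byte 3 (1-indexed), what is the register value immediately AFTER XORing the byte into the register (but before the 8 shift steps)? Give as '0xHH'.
Answer: 0xDE

Derivation:
Register before byte 3: 0xE5
Byte 3: 0x3B
0xE5 XOR 0x3B = 0xDE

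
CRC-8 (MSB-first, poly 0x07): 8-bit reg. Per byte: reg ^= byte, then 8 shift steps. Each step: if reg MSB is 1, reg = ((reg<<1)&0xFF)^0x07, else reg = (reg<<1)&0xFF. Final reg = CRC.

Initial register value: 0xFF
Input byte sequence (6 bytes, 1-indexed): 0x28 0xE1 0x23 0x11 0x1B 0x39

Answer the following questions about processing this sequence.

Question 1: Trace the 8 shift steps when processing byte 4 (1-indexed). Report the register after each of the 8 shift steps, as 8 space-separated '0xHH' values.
Answer: 0x29 0x52 0xA4 0x4F 0x9E 0x3B 0x76 0xEC

Derivation:
After byte 1 (0x28): reg=0x2B
After byte 2 (0xE1): reg=0x78
After byte 3 (0x23): reg=0x86
Register before byte 4: 0x86
After XOR with byte 0x11: 0x97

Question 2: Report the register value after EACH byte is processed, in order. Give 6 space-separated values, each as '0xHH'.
0x2B 0x78 0x86 0xEC 0xCB 0xD0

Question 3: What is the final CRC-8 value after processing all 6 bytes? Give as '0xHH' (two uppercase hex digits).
Answer: 0xD0

Derivation:
After byte 1 (0x28): reg=0x2B
After byte 2 (0xE1): reg=0x78
After byte 3 (0x23): reg=0x86
After byte 4 (0x11): reg=0xEC
After byte 5 (0x1B): reg=0xCB
After byte 6 (0x39): reg=0xD0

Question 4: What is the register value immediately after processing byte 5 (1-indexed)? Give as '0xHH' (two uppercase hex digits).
Answer: 0xCB

Derivation:
After byte 1 (0x28): reg=0x2B
After byte 2 (0xE1): reg=0x78
After byte 3 (0x23): reg=0x86
After byte 4 (0x11): reg=0xEC
After byte 5 (0x1B): reg=0xCB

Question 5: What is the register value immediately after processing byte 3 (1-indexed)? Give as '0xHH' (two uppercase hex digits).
After byte 1 (0x28): reg=0x2B
After byte 2 (0xE1): reg=0x78
After byte 3 (0x23): reg=0x86

Answer: 0x86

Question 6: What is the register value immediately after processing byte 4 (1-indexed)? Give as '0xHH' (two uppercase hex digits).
After byte 1 (0x28): reg=0x2B
After byte 2 (0xE1): reg=0x78
After byte 3 (0x23): reg=0x86
After byte 4 (0x11): reg=0xEC

Answer: 0xEC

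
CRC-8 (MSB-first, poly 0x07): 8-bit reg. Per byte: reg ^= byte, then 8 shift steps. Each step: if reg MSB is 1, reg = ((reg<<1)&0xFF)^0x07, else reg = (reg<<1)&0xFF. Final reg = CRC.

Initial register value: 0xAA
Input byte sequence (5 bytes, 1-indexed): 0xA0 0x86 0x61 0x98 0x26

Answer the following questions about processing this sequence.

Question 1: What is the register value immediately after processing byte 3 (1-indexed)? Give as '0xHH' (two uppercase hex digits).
After byte 1 (0xA0): reg=0x36
After byte 2 (0x86): reg=0x19
After byte 3 (0x61): reg=0x6F

Answer: 0x6F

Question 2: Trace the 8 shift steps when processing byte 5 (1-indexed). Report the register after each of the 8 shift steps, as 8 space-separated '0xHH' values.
Answer: 0xDD 0xBD 0x7D 0xFA 0xF3 0xE1 0xC5 0x8D

Derivation:
After byte 1 (0xA0): reg=0x36
After byte 2 (0x86): reg=0x19
After byte 3 (0x61): reg=0x6F
After byte 4 (0x98): reg=0xCB
Register before byte 5: 0xCB
After XOR with byte 0x26: 0xED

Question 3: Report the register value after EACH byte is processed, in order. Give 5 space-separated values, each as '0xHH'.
0x36 0x19 0x6F 0xCB 0x8D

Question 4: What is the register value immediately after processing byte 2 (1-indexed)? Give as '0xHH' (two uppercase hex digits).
After byte 1 (0xA0): reg=0x36
After byte 2 (0x86): reg=0x19

Answer: 0x19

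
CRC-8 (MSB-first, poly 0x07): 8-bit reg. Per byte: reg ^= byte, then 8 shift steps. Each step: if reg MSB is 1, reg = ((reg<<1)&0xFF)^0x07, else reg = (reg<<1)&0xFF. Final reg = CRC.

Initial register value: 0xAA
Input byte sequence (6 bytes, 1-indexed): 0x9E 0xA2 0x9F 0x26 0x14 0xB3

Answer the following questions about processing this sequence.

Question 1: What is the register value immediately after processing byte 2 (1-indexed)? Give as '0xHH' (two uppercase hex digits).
Answer: 0xCA

Derivation:
After byte 1 (0x9E): reg=0x8C
After byte 2 (0xA2): reg=0xCA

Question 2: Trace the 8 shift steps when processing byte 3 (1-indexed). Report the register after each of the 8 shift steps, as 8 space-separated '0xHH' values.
After byte 1 (0x9E): reg=0x8C
After byte 2 (0xA2): reg=0xCA
Register before byte 3: 0xCA
After XOR with byte 0x9F: 0x55

Answer: 0xAA 0x53 0xA6 0x4B 0x96 0x2B 0x56 0xAC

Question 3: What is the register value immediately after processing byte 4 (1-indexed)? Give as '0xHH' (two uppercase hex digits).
Answer: 0xBF

Derivation:
After byte 1 (0x9E): reg=0x8C
After byte 2 (0xA2): reg=0xCA
After byte 3 (0x9F): reg=0xAC
After byte 4 (0x26): reg=0xBF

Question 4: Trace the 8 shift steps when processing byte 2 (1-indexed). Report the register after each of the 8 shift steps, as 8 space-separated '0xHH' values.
Answer: 0x5C 0xB8 0x77 0xEE 0xDB 0xB1 0x65 0xCA

Derivation:
After byte 1 (0x9E): reg=0x8C
Register before byte 2: 0x8C
After XOR with byte 0xA2: 0x2E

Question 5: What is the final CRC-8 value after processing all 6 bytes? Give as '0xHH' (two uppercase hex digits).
After byte 1 (0x9E): reg=0x8C
After byte 2 (0xA2): reg=0xCA
After byte 3 (0x9F): reg=0xAC
After byte 4 (0x26): reg=0xBF
After byte 5 (0x14): reg=0x58
After byte 6 (0xB3): reg=0x9F

Answer: 0x9F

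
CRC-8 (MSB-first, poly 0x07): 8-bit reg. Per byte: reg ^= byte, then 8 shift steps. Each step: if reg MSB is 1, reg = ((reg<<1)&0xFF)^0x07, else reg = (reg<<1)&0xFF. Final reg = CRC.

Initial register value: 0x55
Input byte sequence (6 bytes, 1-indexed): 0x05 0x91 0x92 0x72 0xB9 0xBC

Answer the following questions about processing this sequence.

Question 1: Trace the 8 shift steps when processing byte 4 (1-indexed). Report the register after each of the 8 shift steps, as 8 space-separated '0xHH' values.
Answer: 0xAA 0x53 0xA6 0x4B 0x96 0x2B 0x56 0xAC

Derivation:
After byte 1 (0x05): reg=0xB7
After byte 2 (0x91): reg=0xF2
After byte 3 (0x92): reg=0x27
Register before byte 4: 0x27
After XOR with byte 0x72: 0x55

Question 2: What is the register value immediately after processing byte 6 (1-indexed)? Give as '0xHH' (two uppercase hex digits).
After byte 1 (0x05): reg=0xB7
After byte 2 (0x91): reg=0xF2
After byte 3 (0x92): reg=0x27
After byte 4 (0x72): reg=0xAC
After byte 5 (0xB9): reg=0x6B
After byte 6 (0xBC): reg=0x2B

Answer: 0x2B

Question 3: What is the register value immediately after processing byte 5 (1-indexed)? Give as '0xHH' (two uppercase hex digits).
After byte 1 (0x05): reg=0xB7
After byte 2 (0x91): reg=0xF2
After byte 3 (0x92): reg=0x27
After byte 4 (0x72): reg=0xAC
After byte 5 (0xB9): reg=0x6B

Answer: 0x6B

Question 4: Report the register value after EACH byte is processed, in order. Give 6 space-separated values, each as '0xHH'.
0xB7 0xF2 0x27 0xAC 0x6B 0x2B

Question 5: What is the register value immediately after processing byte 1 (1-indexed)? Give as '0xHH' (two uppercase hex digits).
Answer: 0xB7

Derivation:
After byte 1 (0x05): reg=0xB7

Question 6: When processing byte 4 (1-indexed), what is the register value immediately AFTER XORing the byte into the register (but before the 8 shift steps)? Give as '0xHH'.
Answer: 0x55

Derivation:
Register before byte 4: 0x27
Byte 4: 0x72
0x27 XOR 0x72 = 0x55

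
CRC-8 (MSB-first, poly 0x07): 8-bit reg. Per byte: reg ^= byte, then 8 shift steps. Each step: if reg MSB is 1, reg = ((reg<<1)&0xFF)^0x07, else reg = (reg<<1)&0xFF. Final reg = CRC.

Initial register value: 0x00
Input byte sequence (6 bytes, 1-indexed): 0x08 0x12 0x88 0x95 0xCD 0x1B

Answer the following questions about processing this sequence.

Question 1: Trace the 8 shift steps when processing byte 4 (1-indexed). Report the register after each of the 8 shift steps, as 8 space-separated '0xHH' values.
Answer: 0x10 0x20 0x40 0x80 0x07 0x0E 0x1C 0x38

Derivation:
After byte 1 (0x08): reg=0x38
After byte 2 (0x12): reg=0xD6
After byte 3 (0x88): reg=0x9D
Register before byte 4: 0x9D
After XOR with byte 0x95: 0x08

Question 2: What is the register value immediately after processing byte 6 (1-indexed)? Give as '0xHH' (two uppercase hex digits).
Answer: 0x14

Derivation:
After byte 1 (0x08): reg=0x38
After byte 2 (0x12): reg=0xD6
After byte 3 (0x88): reg=0x9D
After byte 4 (0x95): reg=0x38
After byte 5 (0xCD): reg=0xC5
After byte 6 (0x1B): reg=0x14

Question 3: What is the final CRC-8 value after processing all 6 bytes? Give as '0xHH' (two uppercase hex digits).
After byte 1 (0x08): reg=0x38
After byte 2 (0x12): reg=0xD6
After byte 3 (0x88): reg=0x9D
After byte 4 (0x95): reg=0x38
After byte 5 (0xCD): reg=0xC5
After byte 6 (0x1B): reg=0x14

Answer: 0x14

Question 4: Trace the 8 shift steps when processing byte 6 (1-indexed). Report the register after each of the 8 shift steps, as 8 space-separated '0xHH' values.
Answer: 0xBB 0x71 0xE2 0xC3 0x81 0x05 0x0A 0x14

Derivation:
After byte 1 (0x08): reg=0x38
After byte 2 (0x12): reg=0xD6
After byte 3 (0x88): reg=0x9D
After byte 4 (0x95): reg=0x38
After byte 5 (0xCD): reg=0xC5
Register before byte 6: 0xC5
After XOR with byte 0x1B: 0xDE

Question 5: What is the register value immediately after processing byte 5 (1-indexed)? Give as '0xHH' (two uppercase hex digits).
Answer: 0xC5

Derivation:
After byte 1 (0x08): reg=0x38
After byte 2 (0x12): reg=0xD6
After byte 3 (0x88): reg=0x9D
After byte 4 (0x95): reg=0x38
After byte 5 (0xCD): reg=0xC5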